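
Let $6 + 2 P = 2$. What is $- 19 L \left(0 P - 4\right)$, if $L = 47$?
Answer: $3572$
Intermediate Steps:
$P = -2$ ($P = -3 + \frac{1}{2} \cdot 2 = -3 + 1 = -2$)
$- 19 L \left(0 P - 4\right) = \left(-19\right) 47 \left(0 \left(-2\right) - 4\right) = - 893 \left(0 - 4\right) = \left(-893\right) \left(-4\right) = 3572$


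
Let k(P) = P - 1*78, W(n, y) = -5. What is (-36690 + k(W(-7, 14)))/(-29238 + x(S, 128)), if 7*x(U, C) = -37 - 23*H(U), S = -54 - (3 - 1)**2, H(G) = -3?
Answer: 257411/204634 ≈ 1.2579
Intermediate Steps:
k(P) = -78 + P (k(P) = P - 78 = -78 + P)
S = -58 (S = -54 - 1*2**2 = -54 - 1*4 = -54 - 4 = -58)
x(U, C) = 32/7 (x(U, C) = (-37 - 23*(-3))/7 = (-37 - 1*(-69))/7 = (-37 + 69)/7 = (1/7)*32 = 32/7)
(-36690 + k(W(-7, 14)))/(-29238 + x(S, 128)) = (-36690 + (-78 - 5))/(-29238 + 32/7) = (-36690 - 83)/(-204634/7) = -36773*(-7/204634) = 257411/204634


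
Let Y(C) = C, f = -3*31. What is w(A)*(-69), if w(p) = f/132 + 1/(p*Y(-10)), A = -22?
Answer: 483/10 ≈ 48.300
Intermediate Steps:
f = -93
w(p) = -31/44 - 1/(10*p) (w(p) = -93/132 + 1/(p*(-10)) = -93*1/132 - 1/10/p = -31/44 - 1/(10*p))
w(A)*(-69) = ((1/220)*(-22 - 155*(-22))/(-22))*(-69) = ((1/220)*(-1/22)*(-22 + 3410))*(-69) = ((1/220)*(-1/22)*3388)*(-69) = -7/10*(-69) = 483/10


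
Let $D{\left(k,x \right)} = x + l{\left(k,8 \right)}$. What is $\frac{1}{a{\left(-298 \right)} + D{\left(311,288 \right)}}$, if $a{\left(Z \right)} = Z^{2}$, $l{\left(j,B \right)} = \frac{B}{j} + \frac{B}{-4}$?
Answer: $\frac{311}{27706998} \approx 1.1225 \cdot 10^{-5}$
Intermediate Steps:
$l{\left(j,B \right)} = - \frac{B}{4} + \frac{B}{j}$ ($l{\left(j,B \right)} = \frac{B}{j} + B \left(- \frac{1}{4}\right) = \frac{B}{j} - \frac{B}{4} = - \frac{B}{4} + \frac{B}{j}$)
$D{\left(k,x \right)} = -2 + x + \frac{8}{k}$ ($D{\left(k,x \right)} = x + \left(\left(- \frac{1}{4}\right) 8 + \frac{8}{k}\right) = x - \left(2 - \frac{8}{k}\right) = -2 + x + \frac{8}{k}$)
$\frac{1}{a{\left(-298 \right)} + D{\left(311,288 \right)}} = \frac{1}{\left(-298\right)^{2} + \left(-2 + 288 + \frac{8}{311}\right)} = \frac{1}{88804 + \left(-2 + 288 + 8 \cdot \frac{1}{311}\right)} = \frac{1}{88804 + \left(-2 + 288 + \frac{8}{311}\right)} = \frac{1}{88804 + \frac{88954}{311}} = \frac{1}{\frac{27706998}{311}} = \frac{311}{27706998}$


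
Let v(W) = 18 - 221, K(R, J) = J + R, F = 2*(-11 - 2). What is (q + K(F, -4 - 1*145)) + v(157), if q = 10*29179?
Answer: 291412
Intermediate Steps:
F = -26 (F = 2*(-13) = -26)
v(W) = -203
q = 291790
(q + K(F, -4 - 1*145)) + v(157) = (291790 + ((-4 - 1*145) - 26)) - 203 = (291790 + ((-4 - 145) - 26)) - 203 = (291790 + (-149 - 26)) - 203 = (291790 - 175) - 203 = 291615 - 203 = 291412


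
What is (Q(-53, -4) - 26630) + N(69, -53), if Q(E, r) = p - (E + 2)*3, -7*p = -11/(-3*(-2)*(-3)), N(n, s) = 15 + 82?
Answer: -3323891/126 ≈ -26380.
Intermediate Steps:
N(n, s) = 97
p = -11/126 (p = -(-11)/(7*(-3*(-2)*(-3))) = -(-11)/(7*(6*(-3))) = -(-11)/(7*(-18)) = -(-11)*(-1)/(7*18) = -1/7*11/18 = -11/126 ≈ -0.087302)
Q(E, r) = -767/126 - 3*E (Q(E, r) = -11/126 - (E + 2)*3 = -11/126 - (2 + E)*3 = -11/126 - (6 + 3*E) = -11/126 + (-6 - 3*E) = -767/126 - 3*E)
(Q(-53, -4) - 26630) + N(69, -53) = ((-767/126 - 3*(-53)) - 26630) + 97 = ((-767/126 + 159) - 26630) + 97 = (19267/126 - 26630) + 97 = -3336113/126 + 97 = -3323891/126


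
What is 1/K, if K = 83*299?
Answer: 1/24817 ≈ 4.0295e-5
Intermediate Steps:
K = 24817
1/K = 1/24817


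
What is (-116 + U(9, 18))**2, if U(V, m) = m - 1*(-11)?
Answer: 7569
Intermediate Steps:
U(V, m) = 11 + m (U(V, m) = m + 11 = 11 + m)
(-116 + U(9, 18))**2 = (-116 + (11 + 18))**2 = (-116 + 29)**2 = (-87)**2 = 7569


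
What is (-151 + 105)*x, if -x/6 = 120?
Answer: 33120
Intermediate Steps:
x = -720 (x = -6*120 = -720)
(-151 + 105)*x = (-151 + 105)*(-720) = -46*(-720) = 33120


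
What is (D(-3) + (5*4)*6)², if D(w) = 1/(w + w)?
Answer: 516961/36 ≈ 14360.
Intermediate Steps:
D(w) = 1/(2*w)
(D(-3) + (5*4)*6)² = ((½)/(-3) + (5*4)*6)² = ((½)*(-⅓) + 20*6)² = (-⅙ + 120)² = (719/6)² = 516961/36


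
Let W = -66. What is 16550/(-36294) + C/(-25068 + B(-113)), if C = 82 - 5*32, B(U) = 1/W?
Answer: -13597475719/30024011883 ≈ -0.45289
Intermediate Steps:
B(U) = -1/66 (B(U) = 1/(-66) = -1/66)
C = -78 (C = 82 - 160 = -78)
16550/(-36294) + C/(-25068 + B(-113)) = 16550/(-36294) - 78/(-25068 - 1/66) = 16550*(-1/36294) - 78/(-1654489/66) = -8275/18147 - 78*(-66/1654489) = -8275/18147 + 5148/1654489 = -13597475719/30024011883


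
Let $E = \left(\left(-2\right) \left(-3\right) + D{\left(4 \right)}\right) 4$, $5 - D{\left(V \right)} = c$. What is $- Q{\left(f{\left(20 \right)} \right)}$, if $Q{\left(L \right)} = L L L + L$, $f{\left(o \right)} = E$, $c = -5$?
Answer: $-262208$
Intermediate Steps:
$D{\left(V \right)} = 10$ ($D{\left(V \right)} = 5 - -5 = 5 + 5 = 10$)
$E = 64$ ($E = \left(\left(-2\right) \left(-3\right) + 10\right) 4 = \left(6 + 10\right) 4 = 16 \cdot 4 = 64$)
$f{\left(o \right)} = 64$
$Q{\left(L \right)} = L + L^{3}$ ($Q{\left(L \right)} = L^{2} L + L = L^{3} + L = L + L^{3}$)
$- Q{\left(f{\left(20 \right)} \right)} = - (64 + 64^{3}) = - (64 + 262144) = \left(-1\right) 262208 = -262208$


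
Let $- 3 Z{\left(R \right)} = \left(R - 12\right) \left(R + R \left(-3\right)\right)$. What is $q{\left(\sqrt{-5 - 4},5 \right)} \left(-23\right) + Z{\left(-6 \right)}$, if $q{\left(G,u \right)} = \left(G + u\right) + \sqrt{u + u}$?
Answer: $-43 - 69 i - 23 \sqrt{10} \approx -115.73 - 69.0 i$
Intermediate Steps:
$q{\left(G,u \right)} = G + u + \sqrt{2} \sqrt{u}$ ($q{\left(G,u \right)} = \left(G + u\right) + \sqrt{2 u} = \left(G + u\right) + \sqrt{2} \sqrt{u} = G + u + \sqrt{2} \sqrt{u}$)
$Z{\left(R \right)} = \frac{2 R \left(-12 + R\right)}{3}$ ($Z{\left(R \right)} = - \frac{\left(R - 12\right) \left(R + R \left(-3\right)\right)}{3} = - \frac{\left(-12 + R\right) \left(R - 3 R\right)}{3} = - \frac{\left(-12 + R\right) \left(- 2 R\right)}{3} = - \frac{\left(-2\right) R \left(-12 + R\right)}{3} = \frac{2 R \left(-12 + R\right)}{3}$)
$q{\left(\sqrt{-5 - 4},5 \right)} \left(-23\right) + Z{\left(-6 \right)} = \left(\sqrt{-5 - 4} + 5 + \sqrt{2} \sqrt{5}\right) \left(-23\right) + \frac{2}{3} \left(-6\right) \left(-12 - 6\right) = \left(\sqrt{-9} + 5 + \sqrt{10}\right) \left(-23\right) + \frac{2}{3} \left(-6\right) \left(-18\right) = \left(3 i + 5 + \sqrt{10}\right) \left(-23\right) + 72 = \left(5 + \sqrt{10} + 3 i\right) \left(-23\right) + 72 = \left(-115 - 69 i - 23 \sqrt{10}\right) + 72 = -43 - 69 i - 23 \sqrt{10}$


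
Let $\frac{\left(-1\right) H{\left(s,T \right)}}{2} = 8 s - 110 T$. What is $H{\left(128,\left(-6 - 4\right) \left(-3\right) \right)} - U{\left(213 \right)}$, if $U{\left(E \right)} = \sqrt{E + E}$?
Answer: $4552 - \sqrt{426} \approx 4531.4$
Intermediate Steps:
$U{\left(E \right)} = \sqrt{2} \sqrt{E}$ ($U{\left(E \right)} = \sqrt{2 E} = \sqrt{2} \sqrt{E}$)
$H{\left(s,T \right)} = - 16 s + 220 T$ ($H{\left(s,T \right)} = - 2 \left(8 s - 110 T\right) = - 2 \left(- 110 T + 8 s\right) = - 16 s + 220 T$)
$H{\left(128,\left(-6 - 4\right) \left(-3\right) \right)} - U{\left(213 \right)} = \left(\left(-16\right) 128 + 220 \left(-6 - 4\right) \left(-3\right)\right) - \sqrt{2} \sqrt{213} = \left(-2048 + 220 \left(\left(-10\right) \left(-3\right)\right)\right) - \sqrt{426} = \left(-2048 + 220 \cdot 30\right) - \sqrt{426} = \left(-2048 + 6600\right) - \sqrt{426} = 4552 - \sqrt{426}$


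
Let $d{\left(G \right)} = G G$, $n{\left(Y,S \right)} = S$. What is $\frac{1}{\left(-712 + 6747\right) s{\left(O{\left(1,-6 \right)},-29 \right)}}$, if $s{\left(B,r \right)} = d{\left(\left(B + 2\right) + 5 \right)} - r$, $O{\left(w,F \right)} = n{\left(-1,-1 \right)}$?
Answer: $\frac{1}{392275} \approx 2.5492 \cdot 10^{-6}$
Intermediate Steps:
$O{\left(w,F \right)} = -1$
$d{\left(G \right)} = G^{2}$
$s{\left(B,r \right)} = \left(7 + B\right)^{2} - r$ ($s{\left(B,r \right)} = \left(\left(B + 2\right) + 5\right)^{2} - r = \left(\left(2 + B\right) + 5\right)^{2} - r = \left(7 + B\right)^{2} - r$)
$\frac{1}{\left(-712 + 6747\right) s{\left(O{\left(1,-6 \right)},-29 \right)}} = \frac{1}{\left(-712 + 6747\right) \left(\left(7 - 1\right)^{2} - -29\right)} = \frac{1}{6035 \left(6^{2} + 29\right)} = \frac{1}{6035 \left(36 + 29\right)} = \frac{1}{6035 \cdot 65} = \frac{1}{6035} \cdot \frac{1}{65} = \frac{1}{392275}$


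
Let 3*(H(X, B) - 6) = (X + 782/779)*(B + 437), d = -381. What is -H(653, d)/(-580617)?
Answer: 9514762/452300643 ≈ 0.021036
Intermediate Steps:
H(X, B) = 6 + (437 + B)*(782/779 + X)/3 (H(X, B) = 6 + ((X + 782/779)*(B + 437))/3 = 6 + ((X + 782*(1/779))*(437 + B))/3 = 6 + ((X + 782/779)*(437 + B))/3 = 6 + ((782/779 + X)*(437 + B))/3 = 6 + ((437 + B)*(782/779 + X))/3 = 6 + (437 + B)*(782/779 + X)/3)
-H(653, d)/(-580617) = -(18724/123 + (437/3)*653 + (782/2337)*(-381) + (1/3)*(-381)*653)/(-580617) = -(18724/123 + 285361/3 - 99314/779 - 82931)*(-1/580617) = -1*9514762/779*(-1/580617) = -9514762/779*(-1/580617) = 9514762/452300643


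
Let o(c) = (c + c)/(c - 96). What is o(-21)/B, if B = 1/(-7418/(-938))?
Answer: 7418/2613 ≈ 2.8389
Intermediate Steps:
B = 469/3709 (B = 1/(-7418*(-1/938)) = 1/(3709/469) = 469/3709 ≈ 0.12645)
o(c) = 2*c/(-96 + c) (o(c) = (2*c)/(-96 + c) = 2*c/(-96 + c))
o(-21)/B = (2*(-21)/(-96 - 21))/(469/3709) = (2*(-21)/(-117))*(3709/469) = (2*(-21)*(-1/117))*(3709/469) = (14/39)*(3709/469) = 7418/2613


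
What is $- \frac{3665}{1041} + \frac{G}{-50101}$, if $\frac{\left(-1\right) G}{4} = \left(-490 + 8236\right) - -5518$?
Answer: $- \frac{128388869}{52155141} \approx -2.4617$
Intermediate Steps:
$G = -53056$ ($G = - 4 \left(\left(-490 + 8236\right) - -5518\right) = - 4 \left(7746 + \left(-1063 + 6581\right)\right) = - 4 \left(7746 + 5518\right) = \left(-4\right) 13264 = -53056$)
$- \frac{3665}{1041} + \frac{G}{-50101} = - \frac{3665}{1041} - \frac{53056}{-50101} = \left(-3665\right) \frac{1}{1041} - - \frac{53056}{50101} = - \frac{3665}{1041} + \frac{53056}{50101} = - \frac{128388869}{52155141}$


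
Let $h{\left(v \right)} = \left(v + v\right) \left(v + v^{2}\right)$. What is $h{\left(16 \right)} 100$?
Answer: $870400$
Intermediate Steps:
$h{\left(v \right)} = 2 v \left(v + v^{2}\right)$
$h{\left(16 \right)} 100 = 2 \cdot 16^{2} \left(1 + 16\right) 100 = 2 \cdot 256 \cdot 17 \cdot 100 = 8704 \cdot 100 = 870400$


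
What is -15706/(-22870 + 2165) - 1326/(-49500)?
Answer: 26830061/34163250 ≈ 0.78535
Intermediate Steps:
-15706/(-22870 + 2165) - 1326/(-49500) = -15706/(-20705) - 1326*(-1/49500) = -15706*(-1/20705) + 221/8250 = 15706/20705 + 221/8250 = 26830061/34163250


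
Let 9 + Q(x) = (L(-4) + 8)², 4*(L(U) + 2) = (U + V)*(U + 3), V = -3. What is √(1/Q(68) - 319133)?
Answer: I*√213017753965/817 ≈ 564.92*I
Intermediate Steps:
L(U) = -2 + (-3 + U)*(3 + U)/4 (L(U) = -2 + ((U - 3)*(U + 3))/4 = -2 + ((-3 + U)*(3 + U))/4 = -2 + (-3 + U)*(3 + U)/4)
Q(x) = 817/16 (Q(x) = -9 + ((-17/4 + (¼)*(-4)²) + 8)² = -9 + ((-17/4 + (¼)*16) + 8)² = -9 + ((-17/4 + 4) + 8)² = -9 + (-¼ + 8)² = -9 + (31/4)² = -9 + 961/16 = 817/16)
√(1/Q(68) - 319133) = √(1/(817/16) - 319133) = √(16/817 - 319133) = √(-260731645/817) = I*√213017753965/817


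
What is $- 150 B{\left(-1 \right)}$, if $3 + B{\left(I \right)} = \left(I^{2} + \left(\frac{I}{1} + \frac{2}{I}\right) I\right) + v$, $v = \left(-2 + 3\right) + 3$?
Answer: $-750$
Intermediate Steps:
$v = 4$ ($v = 1 + 3 = 4$)
$B{\left(I \right)} = 1 + I^{2} + I \left(I + \frac{2}{I}\right)$ ($B{\left(I \right)} = -3 + \left(\left(I^{2} + \left(\frac{I}{1} + \frac{2}{I}\right) I\right) + 4\right) = -3 + \left(\left(I^{2} + \left(I 1 + \frac{2}{I}\right) I\right) + 4\right) = -3 + \left(\left(I^{2} + \left(I + \frac{2}{I}\right) I\right) + 4\right) = -3 + \left(\left(I^{2} + I \left(I + \frac{2}{I}\right)\right) + 4\right) = -3 + \left(4 + I^{2} + I \left(I + \frac{2}{I}\right)\right) = 1 + I^{2} + I \left(I + \frac{2}{I}\right)$)
$- 150 B{\left(-1 \right)} = - 150 \left(3 + 2 \left(-1\right)^{2}\right) = - 150 \left(3 + 2 \cdot 1\right) = - 150 \left(3 + 2\right) = \left(-150\right) 5 = -750$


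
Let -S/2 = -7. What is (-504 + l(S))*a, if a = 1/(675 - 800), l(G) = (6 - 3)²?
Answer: 99/25 ≈ 3.9600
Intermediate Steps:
S = 14 (S = -2*(-7) = 14)
l(G) = 9 (l(G) = 3² = 9)
a = -1/125 (a = 1/(-125) = -1/125 ≈ -0.0080000)
(-504 + l(S))*a = (-504 + 9)*(-1/125) = -495*(-1/125) = 99/25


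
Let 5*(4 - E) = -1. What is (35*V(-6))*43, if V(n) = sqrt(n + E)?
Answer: 903*I*sqrt(5) ≈ 2019.2*I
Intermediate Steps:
E = 21/5 (E = 4 - 1/5*(-1) = 4 + 1/5 = 21/5 ≈ 4.2000)
V(n) = sqrt(21/5 + n) (V(n) = sqrt(n + 21/5) = sqrt(21/5 + n))
(35*V(-6))*43 = (35*(sqrt(105 + 25*(-6))/5))*43 = (35*(sqrt(105 - 150)/5))*43 = (35*(sqrt(-45)/5))*43 = (35*((3*I*sqrt(5))/5))*43 = (35*(3*I*sqrt(5)/5))*43 = (21*I*sqrt(5))*43 = 903*I*sqrt(5)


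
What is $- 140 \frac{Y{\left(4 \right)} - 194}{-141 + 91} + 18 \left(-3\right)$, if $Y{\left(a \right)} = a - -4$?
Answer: $- \frac{2874}{5} \approx -574.8$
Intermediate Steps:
$Y{\left(a \right)} = 4 + a$ ($Y{\left(a \right)} = a + 4 = 4 + a$)
$- 140 \frac{Y{\left(4 \right)} - 194}{-141 + 91} + 18 \left(-3\right) = - 140 \frac{\left(4 + 4\right) - 194}{-141 + 91} + 18 \left(-3\right) = - 140 \frac{8 - 194}{-50} - 54 = - 140 \left(\left(-186\right) \left(- \frac{1}{50}\right)\right) - 54 = \left(-140\right) \frac{93}{25} - 54 = - \frac{2604}{5} - 54 = - \frac{2874}{5}$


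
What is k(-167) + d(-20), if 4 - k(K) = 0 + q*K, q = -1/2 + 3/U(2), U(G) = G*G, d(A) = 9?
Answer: 219/4 ≈ 54.750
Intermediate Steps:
U(G) = G**2
q = 1/4 (q = -1/2 + 3/(2**2) = -1*1/2 + 3/4 = -1/2 + 3*(1/4) = -1/2 + 3/4 = 1/4 ≈ 0.25000)
k(K) = 4 - K/4 (k(K) = 4 - (0 + K/4) = 4 - K/4)
k(-167) + d(-20) = (4 - 1/4*(-167)) + 9 = (4 + 167/4) + 9 = 183/4 + 9 = 219/4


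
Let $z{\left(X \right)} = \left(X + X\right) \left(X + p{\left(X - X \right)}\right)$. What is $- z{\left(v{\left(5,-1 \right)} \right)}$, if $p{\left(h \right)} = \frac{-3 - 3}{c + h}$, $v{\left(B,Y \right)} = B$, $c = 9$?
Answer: $- \frac{130}{3} \approx -43.333$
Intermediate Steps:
$p{\left(h \right)} = - \frac{6}{9 + h}$ ($p{\left(h \right)} = \frac{-3 - 3}{9 + h} = - \frac{6}{9 + h}$)
$z{\left(X \right)} = 2 X \left(- \frac{2}{3} + X\right)$ ($z{\left(X \right)} = \left(X + X\right) \left(X - \frac{6}{9 + \left(X - X\right)}\right) = 2 X \left(X - \frac{6}{9 + 0}\right) = 2 X \left(X - \frac{6}{9}\right) = 2 X \left(X - \frac{2}{3}\right) = 2 X \left(- \frac{2}{3} + X\right)$)
$- z{\left(v{\left(5,-1 \right)} \right)} = - \frac{2 \cdot 5 \left(-2 + 3 \cdot 5\right)}{3} = - \frac{2 \cdot 5 \left(-2 + 15\right)}{3} = - \frac{2 \cdot 5 \cdot 13}{3} = \left(-1\right) \frac{130}{3} = - \frac{130}{3}$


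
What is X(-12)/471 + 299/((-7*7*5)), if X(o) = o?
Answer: -47923/38465 ≈ -1.2459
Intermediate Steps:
X(-12)/471 + 299/((-7*7*5)) = -12/471 + 299/((-7*7*5)) = -12*1/471 + 299/((-49*5)) = -4/157 + 299/(-245) = -4/157 + 299*(-1/245) = -4/157 - 299/245 = -47923/38465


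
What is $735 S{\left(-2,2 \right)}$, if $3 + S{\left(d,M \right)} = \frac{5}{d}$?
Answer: $- \frac{8085}{2} \approx -4042.5$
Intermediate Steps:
$S{\left(d,M \right)} = -3 + \frac{5}{d}$
$735 S{\left(-2,2 \right)} = 735 \left(-3 + \frac{5}{-2}\right) = 735 \left(-3 + 5 \left(- \frac{1}{2}\right)\right) = 735 \left(-3 - \frac{5}{2}\right) = 735 \left(- \frac{11}{2}\right) = - \frac{8085}{2}$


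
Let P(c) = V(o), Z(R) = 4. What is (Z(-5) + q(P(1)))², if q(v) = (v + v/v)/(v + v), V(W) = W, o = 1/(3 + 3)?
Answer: 225/4 ≈ 56.250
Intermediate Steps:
o = ⅙ (o = 1/6 = ⅙ ≈ 0.16667)
P(c) = ⅙
q(v) = (1 + v)/(2*v) (q(v) = (v + 1)/((2*v)) = (1 + v)*(1/(2*v)) = (1 + v)/(2*v))
(Z(-5) + q(P(1)))² = (4 + (1 + ⅙)/(2*(⅙)))² = (4 + (½)*6*(7/6))² = (4 + 7/2)² = (15/2)² = 225/4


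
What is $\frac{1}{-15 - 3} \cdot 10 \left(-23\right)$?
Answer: $\frac{115}{9} \approx 12.778$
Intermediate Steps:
$\frac{1}{-15 - 3} \cdot 10 \left(-23\right) = \frac{1}{-18} \cdot 10 \left(-23\right) = \left(- \frac{1}{18}\right) 10 \left(-23\right) = \left(- \frac{5}{9}\right) \left(-23\right) = \frac{115}{9}$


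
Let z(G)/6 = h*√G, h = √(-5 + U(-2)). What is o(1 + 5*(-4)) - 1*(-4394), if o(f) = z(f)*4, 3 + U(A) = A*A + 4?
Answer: 4394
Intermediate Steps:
U(A) = 1 + A² (U(A) = -3 + (A*A + 4) = -3 + (A² + 4) = -3 + (4 + A²) = 1 + A²)
h = 0 (h = √(-5 + (1 + (-2)²)) = √(-5 + (1 + 4)) = √(-5 + 5) = √0 = 0)
z(G) = 0 (z(G) = 6*(0*√G) = 6*0 = 0)
o(f) = 0 (o(f) = 0*4 = 0)
o(1 + 5*(-4)) - 1*(-4394) = 0 - 1*(-4394) = 0 + 4394 = 4394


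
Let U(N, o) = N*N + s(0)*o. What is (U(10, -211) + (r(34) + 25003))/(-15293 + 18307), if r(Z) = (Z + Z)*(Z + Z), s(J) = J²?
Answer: 29727/3014 ≈ 9.8630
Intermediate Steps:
r(Z) = 4*Z² (r(Z) = (2*Z)*(2*Z) = 4*Z²)
U(N, o) = N² (U(N, o) = N*N + 0²*o = N² + 0*o = N² + 0 = N²)
(U(10, -211) + (r(34) + 25003))/(-15293 + 18307) = (10² + (4*34² + 25003))/(-15293 + 18307) = (100 + (4*1156 + 25003))/3014 = (100 + (4624 + 25003))*(1/3014) = (100 + 29627)*(1/3014) = 29727*(1/3014) = 29727/3014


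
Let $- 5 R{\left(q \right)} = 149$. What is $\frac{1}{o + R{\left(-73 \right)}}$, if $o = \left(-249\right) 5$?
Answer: $- \frac{5}{6374} \approx -0.00078444$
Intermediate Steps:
$R{\left(q \right)} = - \frac{149}{5}$ ($R{\left(q \right)} = \left(- \frac{1}{5}\right) 149 = - \frac{149}{5}$)
$o = -1245$
$\frac{1}{o + R{\left(-73 \right)}} = \frac{1}{-1245 - \frac{149}{5}} = \frac{1}{- \frac{6374}{5}} = - \frac{5}{6374}$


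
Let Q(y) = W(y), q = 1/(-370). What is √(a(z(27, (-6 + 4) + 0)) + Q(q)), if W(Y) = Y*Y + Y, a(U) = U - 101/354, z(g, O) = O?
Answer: I*√9813121251/65490 ≈ 1.5126*I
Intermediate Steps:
a(U) = -101/354 + U (a(U) = U - 101/354 = -101/354 + U)
q = -1/370 ≈ -0.0027027
W(Y) = Y + Y² (W(Y) = Y² + Y = Y + Y²)
Q(y) = y*(1 + y)
√(a(z(27, (-6 + 4) + 0)) + Q(q)) = √((-101/354 + ((-6 + 4) + 0)) - (1 - 1/370)/370) = √((-101/354 + (-2 + 0)) - 1/370*369/370) = √((-101/354 - 2) - 369/136900) = √(-809/354 - 369/136900) = √(-55441363/24231300) = I*√9813121251/65490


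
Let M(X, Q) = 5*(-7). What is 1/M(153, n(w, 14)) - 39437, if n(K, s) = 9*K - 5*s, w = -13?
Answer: -1380296/35 ≈ -39437.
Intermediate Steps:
n(K, s) = -5*s + 9*K
M(X, Q) = -35
1/M(153, n(w, 14)) - 39437 = 1/(-35) - 39437 = -1/35 - 39437 = -1380296/35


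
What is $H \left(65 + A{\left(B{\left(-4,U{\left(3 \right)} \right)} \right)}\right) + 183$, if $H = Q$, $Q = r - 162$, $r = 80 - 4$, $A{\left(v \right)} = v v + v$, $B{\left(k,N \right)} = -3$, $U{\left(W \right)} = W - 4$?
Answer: $-5923$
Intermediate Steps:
$U{\left(W \right)} = -4 + W$
$A{\left(v \right)} = v + v^{2}$ ($A{\left(v \right)} = v^{2} + v = v + v^{2}$)
$r = 76$
$Q = -86$ ($Q = 76 - 162 = -86$)
$H = -86$
$H \left(65 + A{\left(B{\left(-4,U{\left(3 \right)} \right)} \right)}\right) + 183 = - 86 \left(65 - 3 \left(1 - 3\right)\right) + 183 = - 86 \left(65 - -6\right) + 183 = - 86 \left(65 + 6\right) + 183 = \left(-86\right) 71 + 183 = -6106 + 183 = -5923$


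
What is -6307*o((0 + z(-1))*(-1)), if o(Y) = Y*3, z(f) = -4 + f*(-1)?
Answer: -56763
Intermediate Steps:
z(f) = -4 - f
o(Y) = 3*Y
-6307*o((0 + z(-1))*(-1)) = -18921*(0 + (-4 - 1*(-1)))*(-1) = -18921*(0 + (-4 + 1))*(-1) = -18921*(0 - 3)*(-1) = -18921*(-3*(-1)) = -18921*3 = -6307*9 = -56763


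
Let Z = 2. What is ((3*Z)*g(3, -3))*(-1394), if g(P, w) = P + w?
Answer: 0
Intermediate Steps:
((3*Z)*g(3, -3))*(-1394) = ((3*2)*(3 - 3))*(-1394) = (6*0)*(-1394) = 0*(-1394) = 0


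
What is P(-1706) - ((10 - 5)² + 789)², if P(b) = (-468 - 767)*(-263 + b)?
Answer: 1769119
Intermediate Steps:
P(b) = 324805 - 1235*b (P(b) = -1235*(-263 + b) = 324805 - 1235*b)
P(-1706) - ((10 - 5)² + 789)² = (324805 - 1235*(-1706)) - ((10 - 5)² + 789)² = (324805 + 2106910) - (5² + 789)² = 2431715 - (25 + 789)² = 2431715 - 1*814² = 2431715 - 1*662596 = 2431715 - 662596 = 1769119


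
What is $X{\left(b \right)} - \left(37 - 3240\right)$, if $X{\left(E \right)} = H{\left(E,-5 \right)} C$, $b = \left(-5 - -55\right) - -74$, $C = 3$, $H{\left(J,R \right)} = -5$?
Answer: $3188$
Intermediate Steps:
$b = 124$ ($b = \left(-5 + 55\right) + 74 = 50 + 74 = 124$)
$X{\left(E \right)} = -15$ ($X{\left(E \right)} = \left(-5\right) 3 = -15$)
$X{\left(b \right)} - \left(37 - 3240\right) = -15 - \left(37 - 3240\right) = -15 - -3203 = -15 + 3203 = 3188$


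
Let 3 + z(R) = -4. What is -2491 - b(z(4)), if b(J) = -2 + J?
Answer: -2482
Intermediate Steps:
z(R) = -7 (z(R) = -3 - 4 = -7)
-2491 - b(z(4)) = -2491 - (-2 - 7) = -2491 - 1*(-9) = -2491 + 9 = -2482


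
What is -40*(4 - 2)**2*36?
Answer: -5760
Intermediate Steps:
-40*(4 - 2)**2*36 = -40*2**2*36 = -40*4*36 = -160*36 = -5760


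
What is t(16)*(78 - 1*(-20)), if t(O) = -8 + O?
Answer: 784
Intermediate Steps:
t(16)*(78 - 1*(-20)) = (-8 + 16)*(78 - 1*(-20)) = 8*(78 + 20) = 8*98 = 784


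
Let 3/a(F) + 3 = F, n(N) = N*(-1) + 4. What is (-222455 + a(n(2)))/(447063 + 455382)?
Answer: -222458/902445 ≈ -0.24651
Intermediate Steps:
n(N) = 4 - N (n(N) = -N + 4 = 4 - N)
a(F) = 3/(-3 + F)
(-222455 + a(n(2)))/(447063 + 455382) = (-222455 + 3/(-3 + (4 - 1*2)))/(447063 + 455382) = (-222455 + 3/(-3 + (4 - 2)))/902445 = (-222455 + 3/(-3 + 2))*(1/902445) = (-222455 + 3/(-1))*(1/902445) = (-222455 + 3*(-1))*(1/902445) = (-222455 - 3)*(1/902445) = -222458*1/902445 = -222458/902445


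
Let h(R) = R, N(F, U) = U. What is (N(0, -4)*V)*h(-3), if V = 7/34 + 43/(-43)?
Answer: -162/17 ≈ -9.5294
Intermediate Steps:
V = -27/34 (V = 7*(1/34) + 43*(-1/43) = 7/34 - 1 = -27/34 ≈ -0.79412)
(N(0, -4)*V)*h(-3) = -4*(-27/34)*(-3) = (54/17)*(-3) = -162/17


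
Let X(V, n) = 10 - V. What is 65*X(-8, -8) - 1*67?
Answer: 1103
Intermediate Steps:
65*X(-8, -8) - 1*67 = 65*(10 - 1*(-8)) - 1*67 = 65*(10 + 8) - 67 = 65*18 - 67 = 1170 - 67 = 1103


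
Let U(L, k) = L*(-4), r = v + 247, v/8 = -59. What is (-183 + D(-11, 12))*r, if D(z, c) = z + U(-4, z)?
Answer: 40050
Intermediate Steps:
v = -472 (v = 8*(-59) = -472)
r = -225 (r = -472 + 247 = -225)
U(L, k) = -4*L
D(z, c) = 16 + z (D(z, c) = z - 4*(-4) = z + 16 = 16 + z)
(-183 + D(-11, 12))*r = (-183 + (16 - 11))*(-225) = (-183 + 5)*(-225) = -178*(-225) = 40050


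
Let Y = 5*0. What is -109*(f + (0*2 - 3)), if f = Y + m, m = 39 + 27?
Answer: -6867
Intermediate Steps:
m = 66
Y = 0
f = 66 (f = 0 + 66 = 66)
-109*(f + (0*2 - 3)) = -109*(66 + (0*2 - 3)) = -109*(66 + (0 - 3)) = -109*(66 - 3) = -109*63 = -6867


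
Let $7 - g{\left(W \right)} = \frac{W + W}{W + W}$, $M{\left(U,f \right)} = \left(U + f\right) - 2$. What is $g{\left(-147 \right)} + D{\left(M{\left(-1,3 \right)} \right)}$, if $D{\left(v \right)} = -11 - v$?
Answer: $-5$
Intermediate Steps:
$M{\left(U,f \right)} = -2 + U + f$
$g{\left(W \right)} = 6$ ($g{\left(W \right)} = 7 - \frac{W + W}{W + W} = 7 - \frac{2 W}{2 W} = 7 - 2 W \frac{1}{2 W} = 7 - 1 = 6$)
$g{\left(-147 \right)} + D{\left(M{\left(-1,3 \right)} \right)} = 6 - 11 = -5$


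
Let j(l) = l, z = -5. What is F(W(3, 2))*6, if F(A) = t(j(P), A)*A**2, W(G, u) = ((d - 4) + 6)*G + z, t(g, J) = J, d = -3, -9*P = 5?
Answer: -3072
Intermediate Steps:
P = -5/9 (P = -1/9*5 = -5/9 ≈ -0.55556)
W(G, u) = -5 - G (W(G, u) = ((-3 - 4) + 6)*G - 5 = (-7 + 6)*G - 5 = -G - 5 = -5 - G)
F(A) = A**3 (F(A) = A*A**2 = A**3)
F(W(3, 2))*6 = (-5 - 1*3)**3*6 = (-5 - 3)**3*6 = (-8)**3*6 = -512*6 = -3072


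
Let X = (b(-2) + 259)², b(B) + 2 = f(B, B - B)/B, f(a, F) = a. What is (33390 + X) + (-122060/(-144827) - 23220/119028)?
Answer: 143588750978297/1436539013 ≈ 99955.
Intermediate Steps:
b(B) = -1 (b(B) = -2 + B/B = -2 + 1 = -1)
X = 66564 (X = (-1 + 259)² = 258² = 66564)
(33390 + X) + (-122060/(-144827) - 23220/119028) = (33390 + 66564) + (-122060/(-144827) - 23220/119028) = 99954 + (-122060*(-1/144827) - 23220*1/119028) = 99954 + (122060/144827 - 1935/9919) = 99954 + 930472895/1436539013 = 143588750978297/1436539013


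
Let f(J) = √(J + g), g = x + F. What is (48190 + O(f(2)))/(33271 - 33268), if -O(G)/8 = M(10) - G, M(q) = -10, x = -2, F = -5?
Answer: 16090 + 8*I*√5/3 ≈ 16090.0 + 5.9628*I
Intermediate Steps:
g = -7 (g = -2 - 5 = -7)
f(J) = √(-7 + J) (f(J) = √(J - 7) = √(-7 + J))
O(G) = 80 + 8*G (O(G) = -8*(-10 - G) = 80 + 8*G)
(48190 + O(f(2)))/(33271 - 33268) = (48190 + (80 + 8*√(-7 + 2)))/(33271 - 33268) = (48190 + (80 + 8*√(-5)))/3 = (48190 + (80 + 8*(I*√5)))*(⅓) = (48190 + (80 + 8*I*√5))*(⅓) = (48270 + 8*I*√5)*(⅓) = 16090 + 8*I*√5/3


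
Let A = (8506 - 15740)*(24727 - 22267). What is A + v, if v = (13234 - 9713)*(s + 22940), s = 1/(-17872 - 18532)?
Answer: 2292581940879/36404 ≈ 6.2976e+7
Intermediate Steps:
s = -1/36404 (s = 1/(-36404) = -1/36404 ≈ -2.7470e-5)
A = -17795640 (A = -7234*2460 = -17795640)
v = 2940414419439/36404 (v = (13234 - 9713)*(-1/36404 + 22940) = 3521*(835107759/36404) = 2940414419439/36404 ≈ 8.0772e+7)
A + v = -17795640 + 2940414419439/36404 = 2292581940879/36404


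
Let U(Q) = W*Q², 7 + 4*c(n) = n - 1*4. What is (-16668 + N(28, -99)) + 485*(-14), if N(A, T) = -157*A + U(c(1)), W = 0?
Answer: -27854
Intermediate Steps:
c(n) = -11/4 + n/4 (c(n) = -7/4 + (n - 1*4)/4 = -7/4 + (n - 4)/4 = -7/4 + (-4 + n)/4 = -7/4 + (-1 + n/4) = -11/4 + n/4)
U(Q) = 0 (U(Q) = 0*Q² = 0)
N(A, T) = -157*A (N(A, T) = -157*A + 0 = -157*A)
(-16668 + N(28, -99)) + 485*(-14) = (-16668 - 157*28) + 485*(-14) = (-16668 - 4396) - 6790 = -21064 - 6790 = -27854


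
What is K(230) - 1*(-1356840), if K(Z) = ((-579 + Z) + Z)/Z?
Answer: 312073081/230 ≈ 1.3568e+6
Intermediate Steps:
K(Z) = (-579 + 2*Z)/Z
K(230) - 1*(-1356840) = (2 - 579/230) - 1*(-1356840) = (2 - 579*1/230) + 1356840 = (2 - 579/230) + 1356840 = -119/230 + 1356840 = 312073081/230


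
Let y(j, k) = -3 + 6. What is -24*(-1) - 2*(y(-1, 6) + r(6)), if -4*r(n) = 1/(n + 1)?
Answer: 253/14 ≈ 18.071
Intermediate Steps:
y(j, k) = 3
r(n) = -1/(4*(1 + n)) (r(n) = -1/(4*(n + 1)) = -1/(4*(1 + n)))
-24*(-1) - 2*(y(-1, 6) + r(6)) = -24*(-1) - 2*(3 - 1/(4 + 4*6)) = 24 - 2*(3 - 1/(4 + 24)) = 24 - 2*(3 - 1/28) = 24 - 2*83/28 = 24 - 83/14 = 253/14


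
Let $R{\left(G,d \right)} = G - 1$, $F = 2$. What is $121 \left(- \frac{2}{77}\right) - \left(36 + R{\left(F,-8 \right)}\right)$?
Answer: $- \frac{281}{7} \approx -40.143$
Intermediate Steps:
$R{\left(G,d \right)} = -1 + G$ ($R{\left(G,d \right)} = G - 1 = -1 + G$)
$121 \left(- \frac{2}{77}\right) - \left(36 + R{\left(F,-8 \right)}\right) = 121 \left(- \frac{2}{77}\right) - 37 = - \frac{22}{7} - 37 = - \frac{281}{7}$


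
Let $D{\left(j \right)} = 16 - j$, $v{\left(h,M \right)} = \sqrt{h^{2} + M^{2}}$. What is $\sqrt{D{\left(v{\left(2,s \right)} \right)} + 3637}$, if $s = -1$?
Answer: $\sqrt{3653 - \sqrt{5}} \approx 60.422$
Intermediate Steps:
$v{\left(h,M \right)} = \sqrt{M^{2} + h^{2}}$
$\sqrt{D{\left(v{\left(2,s \right)} \right)} + 3637} = \sqrt{\left(16 - \sqrt{\left(-1\right)^{2} + 2^{2}}\right) + 3637} = \sqrt{\left(16 - \sqrt{1 + 4}\right) + 3637} = \sqrt{\left(16 - \sqrt{5}\right) + 3637} = \sqrt{3653 - \sqrt{5}}$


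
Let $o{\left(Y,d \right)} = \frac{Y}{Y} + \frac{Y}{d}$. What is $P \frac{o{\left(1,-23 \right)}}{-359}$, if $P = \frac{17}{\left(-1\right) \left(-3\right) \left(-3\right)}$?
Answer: $\frac{374}{74313} \approx 0.0050328$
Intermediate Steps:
$o{\left(Y,d \right)} = 1 + \frac{Y}{d}$
$P = - \frac{17}{9}$ ($P = \frac{17}{3 \left(-3\right)} = \frac{17}{-9} = 17 \left(- \frac{1}{9}\right) = - \frac{17}{9} \approx -1.8889$)
$P \frac{o{\left(1,-23 \right)}}{-359} = - \frac{17 \frac{\frac{1}{-23} \left(1 - 23\right)}{-359}}{9} = - \frac{17 \left(- \frac{1}{23}\right) \left(-22\right) \left(- \frac{1}{359}\right)}{9} = - \frac{17 \cdot \frac{22}{23} \left(- \frac{1}{359}\right)}{9} = \left(- \frac{17}{9}\right) \left(- \frac{22}{8257}\right) = \frac{374}{74313}$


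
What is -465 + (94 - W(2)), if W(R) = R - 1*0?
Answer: -373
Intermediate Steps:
W(R) = R (W(R) = R + 0 = R)
-465 + (94 - W(2)) = -465 + (94 - 1*2) = -465 + (94 - 2) = -465 + 92 = -373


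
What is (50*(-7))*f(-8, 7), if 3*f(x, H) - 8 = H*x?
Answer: 5600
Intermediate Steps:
f(x, H) = 8/3 + H*x/3 (f(x, H) = 8/3 + (H*x)/3 = 8/3 + H*x/3)
(50*(-7))*f(-8, 7) = (50*(-7))*(8/3 + (⅓)*7*(-8)) = -350*(8/3 - 56/3) = -350*(-16) = 5600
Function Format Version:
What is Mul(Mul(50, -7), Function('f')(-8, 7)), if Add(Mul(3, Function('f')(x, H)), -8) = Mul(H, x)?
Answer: 5600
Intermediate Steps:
Function('f')(x, H) = Add(Rational(8, 3), Mul(Rational(1, 3), H, x)) (Function('f')(x, H) = Add(Rational(8, 3), Mul(Rational(1, 3), Mul(H, x))) = Add(Rational(8, 3), Mul(Rational(1, 3), H, x)))
Mul(Mul(50, -7), Function('f')(-8, 7)) = Mul(Mul(50, -7), Add(Rational(8, 3), Mul(Rational(1, 3), 7, -8))) = Mul(-350, Add(Rational(8, 3), Rational(-56, 3))) = Mul(-350, -16) = 5600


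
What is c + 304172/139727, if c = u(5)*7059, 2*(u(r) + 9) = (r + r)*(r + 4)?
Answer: 35508288320/139727 ≈ 2.5413e+5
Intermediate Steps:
u(r) = -9 + r*(4 + r) (u(r) = -9 + ((r + r)*(r + 4))/2 = -9 + ((2*r)*(4 + r))/2 = -9 + (2*r*(4 + r))/2 = -9 + r*(4 + r))
c = 254124 (c = (-9 + 5² + 4*5)*7059 = (-9 + 25 + 20)*7059 = 36*7059 = 254124)
c + 304172/139727 = 254124 + 304172/139727 = 35508288320/139727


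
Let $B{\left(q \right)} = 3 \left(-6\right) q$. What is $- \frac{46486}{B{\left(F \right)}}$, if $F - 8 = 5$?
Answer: $\frac{23243}{117} \approx 198.66$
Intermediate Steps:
$F = 13$ ($F = 8 + 5 = 13$)
$B{\left(q \right)} = - 18 q$
$- \frac{46486}{B{\left(F \right)}} = - \frac{46486}{\left(-18\right) 13} = - \frac{46486}{-234} = \left(-46486\right) \left(- \frac{1}{234}\right) = \frac{23243}{117}$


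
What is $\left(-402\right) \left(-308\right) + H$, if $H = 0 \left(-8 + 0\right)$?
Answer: $123816$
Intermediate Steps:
$H = 0$ ($H = 0 \left(-8\right) = 0$)
$\left(-402\right) \left(-308\right) + H = \left(-402\right) \left(-308\right) + 0 = 123816 + 0 = 123816$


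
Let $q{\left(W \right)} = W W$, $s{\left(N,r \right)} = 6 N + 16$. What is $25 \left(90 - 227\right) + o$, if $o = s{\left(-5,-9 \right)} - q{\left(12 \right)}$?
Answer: $-3583$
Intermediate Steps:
$s{\left(N,r \right)} = 16 + 6 N$
$q{\left(W \right)} = W^{2}$
$o = -158$ ($o = \left(16 + 6 \left(-5\right)\right) - 12^{2} = \left(16 - 30\right) - 144 = -14 - 144 = -158$)
$25 \left(90 - 227\right) + o = 25 \left(90 - 227\right) - 158 = 25 \left(-137\right) - 158 = -3425 - 158 = -3583$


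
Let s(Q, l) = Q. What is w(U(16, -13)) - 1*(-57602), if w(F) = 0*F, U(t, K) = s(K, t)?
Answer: 57602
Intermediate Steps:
U(t, K) = K
w(F) = 0
w(U(16, -13)) - 1*(-57602) = 0 - 1*(-57602) = 0 + 57602 = 57602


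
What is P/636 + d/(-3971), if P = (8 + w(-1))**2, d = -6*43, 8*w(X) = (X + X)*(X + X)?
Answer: 1803971/10102224 ≈ 0.17857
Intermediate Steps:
w(X) = X**2/2 (w(X) = ((X + X)*(X + X))/8 = ((2*X)*(2*X))/8 = (4*X**2)/8 = X**2/2)
d = -258
P = 289/4 (P = (8 + (1/2)*(-1)**2)**2 = (8 + (1/2)*1)**2 = (8 + 1/2)**2 = (17/2)**2 = 289/4 ≈ 72.250)
P/636 + d/(-3971) = (289/4)/636 - 258/(-3971) = (289/4)*(1/636) - 258*(-1/3971) = 289/2544 + 258/3971 = 1803971/10102224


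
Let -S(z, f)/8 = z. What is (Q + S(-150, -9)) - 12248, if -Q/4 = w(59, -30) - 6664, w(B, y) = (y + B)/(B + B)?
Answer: 920814/59 ≈ 15607.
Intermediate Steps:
w(B, y) = (B + y)/(2*B) (w(B, y) = (B + y)/((2*B)) = (B + y)*(1/(2*B)) = (B + y)/(2*B))
S(z, f) = -8*z
Q = 1572646/59 (Q = -4*((1/2)*(59 - 30)/59 - 6664) = -4*((1/2)*(1/59)*29 - 6664) = -4*(29/118 - 6664) = -4*(-786323/118) = 1572646/59 ≈ 26655.)
(Q + S(-150, -9)) - 12248 = (1572646/59 - 8*(-150)) - 12248 = (1572646/59 + 1200) - 12248 = 1643446/59 - 12248 = 920814/59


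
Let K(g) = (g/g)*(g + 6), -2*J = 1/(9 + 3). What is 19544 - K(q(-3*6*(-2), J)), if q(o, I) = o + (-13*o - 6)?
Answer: 19976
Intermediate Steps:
J = -1/24 (J = -1/(2*(9 + 3)) = -1/2/12 = -1/2*1/12 = -1/24 ≈ -0.041667)
q(o, I) = -6 - 12*o (q(o, I) = o + (-6 - 13*o) = -6 - 12*o)
K(g) = 6 + g (K(g) = 1*(6 + g) = 6 + g)
19544 - K(q(-3*6*(-2), J)) = 19544 - (6 + (-6 - 12*(-3*6)*(-2))) = 19544 - (6 + (-6 - (-216)*(-2))) = 19544 - (6 + (-6 - 12*36)) = 19544 - (6 + (-6 - 432)) = 19544 - (6 - 438) = 19544 - 1*(-432) = 19544 + 432 = 19976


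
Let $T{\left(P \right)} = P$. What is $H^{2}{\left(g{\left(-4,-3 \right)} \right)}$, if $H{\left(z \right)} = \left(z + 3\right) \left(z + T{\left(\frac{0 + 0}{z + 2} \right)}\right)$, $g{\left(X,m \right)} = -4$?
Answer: $16$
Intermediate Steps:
$H{\left(z \right)} = z \left(3 + z\right)$ ($H{\left(z \right)} = \left(z + 3\right) \left(z + \frac{0 + 0}{z + 2}\right) = \left(3 + z\right) \left(z + \frac{0}{2 + z}\right) = \left(3 + z\right) \left(z + 0\right) = \left(3 + z\right) z = z \left(3 + z\right)$)
$H^{2}{\left(g{\left(-4,-3 \right)} \right)} = \left(- 4 \left(3 - 4\right)\right)^{2} = \left(\left(-4\right) \left(-1\right)\right)^{2} = 4^{2} = 16$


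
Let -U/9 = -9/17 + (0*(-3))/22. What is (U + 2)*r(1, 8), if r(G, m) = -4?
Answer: -460/17 ≈ -27.059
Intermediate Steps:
U = 81/17 (U = -9*(-9/17 + (0*(-3))/22) = -9*(-9*1/17 + 0*(1/22)) = -9*(-9/17 + 0) = -9*(-9/17) = 81/17 ≈ 4.7647)
(U + 2)*r(1, 8) = (81/17 + 2)*(-4) = (115/17)*(-4) = -460/17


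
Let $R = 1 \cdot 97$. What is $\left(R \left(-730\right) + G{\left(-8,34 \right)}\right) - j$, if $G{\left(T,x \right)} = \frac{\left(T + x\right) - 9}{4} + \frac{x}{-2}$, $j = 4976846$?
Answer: $- \frac{20190675}{4} \approx -5.0477 \cdot 10^{6}$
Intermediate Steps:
$R = 97$
$G{\left(T,x \right)} = - \frac{9}{4} - \frac{x}{4} + \frac{T}{4}$ ($G{\left(T,x \right)} = \left(-9 + T + x\right) \frac{1}{4} + x \left(- \frac{1}{2}\right) = \left(- \frac{9}{4} + \frac{T}{4} + \frac{x}{4}\right) - \frac{x}{2} = - \frac{9}{4} - \frac{x}{4} + \frac{T}{4}$)
$\left(R \left(-730\right) + G{\left(-8,34 \right)}\right) - j = \left(97 \left(-730\right) - \frac{51}{4}\right) - 4976846 = \left(-70810 - \frac{51}{4}\right) - 4976846 = - \frac{283291}{4} - 4976846 = - \frac{20190675}{4}$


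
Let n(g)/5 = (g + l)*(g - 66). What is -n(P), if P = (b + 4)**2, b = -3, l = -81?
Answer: -26000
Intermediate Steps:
P = 1 (P = (-3 + 4)**2 = 1**2 = 1)
n(g) = 5*(-81 + g)*(-66 + g) (n(g) = 5*((g - 81)*(g - 66)) = 5*((-81 + g)*(-66 + g)) = 5*(-81 + g)*(-66 + g))
-n(P) = -(26730 - 735*1 + 5*1**2) = -(26730 - 735 + 5*1) = -(26730 - 735 + 5) = -1*26000 = -26000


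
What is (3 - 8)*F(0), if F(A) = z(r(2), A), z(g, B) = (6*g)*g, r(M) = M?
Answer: -120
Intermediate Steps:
z(g, B) = 6*g²
F(A) = 24 (F(A) = 6*2² = 6*4 = 24)
(3 - 8)*F(0) = (3 - 8)*24 = -5*24 = -120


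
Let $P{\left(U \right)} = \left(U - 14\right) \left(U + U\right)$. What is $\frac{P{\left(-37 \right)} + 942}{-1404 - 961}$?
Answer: $- \frac{4716}{2365} \approx -1.9941$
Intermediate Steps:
$P{\left(U \right)} = 2 U \left(-14 + U\right)$ ($P{\left(U \right)} = \left(-14 + U\right) 2 U = 2 U \left(-14 + U\right)$)
$\frac{P{\left(-37 \right)} + 942}{-1404 - 961} = \frac{2 \left(-37\right) \left(-14 - 37\right) + 942}{-1404 - 961} = \frac{2 \left(-37\right) \left(-51\right) + 942}{-2365} = \left(3774 + 942\right) \left(- \frac{1}{2365}\right) = 4716 \left(- \frac{1}{2365}\right) = - \frac{4716}{2365}$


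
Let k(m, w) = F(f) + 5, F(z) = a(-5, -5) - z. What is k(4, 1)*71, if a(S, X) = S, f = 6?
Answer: -426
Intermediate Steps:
F(z) = -5 - z
k(m, w) = -6 (k(m, w) = (-5 - 1*6) + 5 = (-5 - 6) + 5 = -11 + 5 = -6)
k(4, 1)*71 = -6*71 = -426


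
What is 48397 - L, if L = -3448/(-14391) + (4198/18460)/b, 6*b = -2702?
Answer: 668068457365369/13803991110 ≈ 48397.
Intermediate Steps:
b = -1351/3 (b = (1/6)*(-2702) = -1351/3 ≈ -450.33)
L = 3300385301/13803991110 (L = -3448/(-14391) + (4198/18460)/(-1351/3) = -3448*(-1/14391) + (4198*(1/18460))*(-3/1351) = 3448/14391 + (2099/9230)*(-3/1351) = 3448/14391 - 6297/12469730 = 3300385301/13803991110 ≈ 0.23909)
48397 - L = 48397 - 1*3300385301/13803991110 = 48397 - 3300385301/13803991110 = 668068457365369/13803991110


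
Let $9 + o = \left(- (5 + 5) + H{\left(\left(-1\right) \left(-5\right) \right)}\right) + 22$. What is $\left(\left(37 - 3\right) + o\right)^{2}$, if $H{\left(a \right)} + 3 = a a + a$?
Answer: $4096$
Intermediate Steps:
$H{\left(a \right)} = -3 + a + a^{2}$ ($H{\left(a \right)} = -3 + \left(a a + a\right) = -3 + \left(a^{2} + a\right) = -3 + \left(a + a^{2}\right) = -3 + a + a^{2}$)
$o = 30$ ($o = -9 + \left(\left(- (5 + 5) - \left(-2 - 25\right)\right) + 22\right) = -9 + \left(\left(\left(-1\right) 10 + \left(-3 + 5 + 5^{2}\right)\right) + 22\right) = -9 + \left(\left(-10 + \left(-3 + 5 + 25\right)\right) + 22\right) = -9 + \left(\left(-10 + 27\right) + 22\right) = -9 + \left(17 + 22\right) = -9 + 39 = 30$)
$\left(\left(37 - 3\right) + o\right)^{2} = \left(\left(37 - 3\right) + 30\right)^{2} = \left(34 + 30\right)^{2} = 64^{2} = 4096$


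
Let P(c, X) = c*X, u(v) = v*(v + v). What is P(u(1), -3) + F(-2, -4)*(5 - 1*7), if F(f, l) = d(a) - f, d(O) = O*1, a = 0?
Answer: -10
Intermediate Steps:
d(O) = O
u(v) = 2*v**2 (u(v) = v*(2*v) = 2*v**2)
F(f, l) = -f (F(f, l) = 0 - f = -f)
P(c, X) = X*c
P(u(1), -3) + F(-2, -4)*(5 - 1*7) = -6*1**2 + (-1*(-2))*(5 - 1*7) = -6 + 2*(5 - 7) = -3*2 + 2*(-2) = -6 - 4 = -10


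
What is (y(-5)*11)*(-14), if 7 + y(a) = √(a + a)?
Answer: 1078 - 154*I*√10 ≈ 1078.0 - 486.99*I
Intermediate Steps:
y(a) = -7 + √2*√a (y(a) = -7 + √(a + a) = -7 + √(2*a) = -7 + √2*√a)
(y(-5)*11)*(-14) = ((-7 + √2*√(-5))*11)*(-14) = ((-7 + √2*(I*√5))*11)*(-14) = ((-7 + I*√10)*11)*(-14) = (-77 + 11*I*√10)*(-14) = 1078 - 154*I*√10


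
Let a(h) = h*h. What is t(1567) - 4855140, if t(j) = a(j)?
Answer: -2399651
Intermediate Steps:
a(h) = h²
t(j) = j²
t(1567) - 4855140 = 1567² - 4855140 = 2455489 - 4855140 = -2399651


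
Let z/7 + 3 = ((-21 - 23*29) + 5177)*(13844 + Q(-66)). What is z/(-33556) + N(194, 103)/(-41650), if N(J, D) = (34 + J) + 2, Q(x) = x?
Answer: -1803221165833/139760740 ≈ -12902.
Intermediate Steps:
N(J, D) = 36 + J
z = 432946073 (z = -21 + 7*(((-21 - 23*29) + 5177)*(13844 - 66)) = -21 + 7*(((-21 - 667) + 5177)*13778) = -21 + 7*((-688 + 5177)*13778) = -21 + 7*(4489*13778) = -21 + 7*61849442 = -21 + 432946094 = 432946073)
z/(-33556) + N(194, 103)/(-41650) = 432946073/(-33556) + (36 + 194)/(-41650) = 432946073*(-1/33556) + 230*(-1/41650) = -432946073/33556 - 23/4165 = -1803221165833/139760740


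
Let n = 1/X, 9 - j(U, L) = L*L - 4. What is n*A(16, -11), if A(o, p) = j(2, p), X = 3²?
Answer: -12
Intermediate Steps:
X = 9
j(U, L) = 13 - L² (j(U, L) = 9 - (L*L - 4) = 9 - (L² - 4) = 9 - (-4 + L²) = 9 + (4 - L²) = 13 - L²)
A(o, p) = 13 - p²
n = ⅑ (n = 1/9 = ⅑ ≈ 0.11111)
n*A(16, -11) = (13 - 1*(-11)²)/9 = (13 - 1*121)/9 = (13 - 121)/9 = (⅑)*(-108) = -12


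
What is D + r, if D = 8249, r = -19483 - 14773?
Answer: -26007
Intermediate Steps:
r = -34256
D + r = 8249 - 34256 = -26007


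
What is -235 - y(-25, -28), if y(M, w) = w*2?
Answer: -179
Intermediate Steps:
y(M, w) = 2*w
-235 - y(-25, -28) = -235 - 2*(-28) = -235 - 1*(-56) = -235 + 56 = -179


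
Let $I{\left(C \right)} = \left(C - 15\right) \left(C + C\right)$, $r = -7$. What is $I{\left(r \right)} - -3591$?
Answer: $3899$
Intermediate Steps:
$I{\left(C \right)} = 2 C \left(-15 + C\right)$ ($I{\left(C \right)} = \left(-15 + C\right) 2 C = 2 C \left(-15 + C\right)$)
$I{\left(r \right)} - -3591 = 2 \left(-7\right) \left(-15 - 7\right) - -3591 = 2 \left(-7\right) \left(-22\right) + 3591 = 308 + 3591 = 3899$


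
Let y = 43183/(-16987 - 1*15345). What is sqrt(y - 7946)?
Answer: I*sqrt(2076953160165)/16166 ≈ 89.148*I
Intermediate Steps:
y = -43183/32332 (y = 43183/(-16987 - 15345) = 43183/(-32332) = 43183*(-1/32332) = -43183/32332 ≈ -1.3356)
sqrt(y - 7946) = sqrt(-43183/32332 - 7946) = sqrt(-256953255/32332) = I*sqrt(2076953160165)/16166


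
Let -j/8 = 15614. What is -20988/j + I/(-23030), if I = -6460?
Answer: 32257129/71918084 ≈ 0.44853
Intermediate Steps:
j = -124912 (j = -8*15614 = -124912)
-20988/j + I/(-23030) = -20988/(-124912) - 6460/(-23030) = -20988*(-1/124912) - 6460*(-1/23030) = 5247/31228 + 646/2303 = 32257129/71918084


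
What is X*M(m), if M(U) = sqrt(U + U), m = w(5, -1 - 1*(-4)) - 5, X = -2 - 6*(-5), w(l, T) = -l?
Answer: 56*I*sqrt(5) ≈ 125.22*I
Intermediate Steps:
X = 28 (X = -2 - 1*(-30) = -2 + 30 = 28)
m = -10 (m = -1*5 - 5 = -5 - 5 = -10)
M(U) = sqrt(2)*sqrt(U) (M(U) = sqrt(2*U) = sqrt(2)*sqrt(U))
X*M(m) = 28*(sqrt(2)*sqrt(-10)) = 28*(sqrt(2)*(I*sqrt(10))) = 28*(2*I*sqrt(5)) = 56*I*sqrt(5)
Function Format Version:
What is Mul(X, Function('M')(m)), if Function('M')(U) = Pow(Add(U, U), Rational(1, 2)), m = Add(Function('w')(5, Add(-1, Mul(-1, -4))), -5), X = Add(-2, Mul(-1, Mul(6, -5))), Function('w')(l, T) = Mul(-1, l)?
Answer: Mul(56, I, Pow(5, Rational(1, 2))) ≈ Mul(125.22, I)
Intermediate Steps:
X = 28 (X = Add(-2, Mul(-1, -30)) = Add(-2, 30) = 28)
m = -10 (m = Add(Mul(-1, 5), -5) = Add(-5, -5) = -10)
Function('M')(U) = Mul(Pow(2, Rational(1, 2)), Pow(U, Rational(1, 2))) (Function('M')(U) = Pow(Mul(2, U), Rational(1, 2)) = Mul(Pow(2, Rational(1, 2)), Pow(U, Rational(1, 2))))
Mul(X, Function('M')(m)) = Mul(28, Mul(Pow(2, Rational(1, 2)), Pow(-10, Rational(1, 2)))) = Mul(28, Mul(Pow(2, Rational(1, 2)), Mul(I, Pow(10, Rational(1, 2))))) = Mul(28, Mul(2, I, Pow(5, Rational(1, 2)))) = Mul(56, I, Pow(5, Rational(1, 2)))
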